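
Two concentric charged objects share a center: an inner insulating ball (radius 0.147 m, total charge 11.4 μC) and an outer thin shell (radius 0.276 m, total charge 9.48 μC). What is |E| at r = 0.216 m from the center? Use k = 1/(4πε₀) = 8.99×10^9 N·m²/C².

|E| ≈ 2.20×10^6 N/C

Symmetry ⇒ E = E(r) r̂. Gaussian sphere of radius r = 0.216 m (between the bodies, 0.147 m < r < 0.276 m).
The shell at 0.276 m lies outside the Gaussian surface, so Q_enc = 11.4 μC = 1.14×10^-5 C.
By Gauss's law, ∮E·dA = E·4πr² = Q_enc/ε₀.
E = k|Q_enc|/r² = (8.99×10^9)(1.14×10^-5)/(0.216)² = 2.20e6 N/C.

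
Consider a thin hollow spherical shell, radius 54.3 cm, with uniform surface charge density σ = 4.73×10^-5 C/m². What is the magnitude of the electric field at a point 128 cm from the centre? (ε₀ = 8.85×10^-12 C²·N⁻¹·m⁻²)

|E| = 9.62×10^5 V/m

By spherical symmetry E is radial; choose a Gaussian sphere of radius r = 128 cm (r > 54.3 cm).
The entire shell is enclosed: Q_enc = σ·4πR² = (4.73×10^-5)·4π·(0.543)² = 1.753×10^-4 C.
Gauss's law: E·4πr² = Q_enc/ε₀.
E = |Q_enc|/(4πε₀r²) = (1.753×10^-4)/(4π·8.85×10^-12·(1.28)²) = 9.62×10^5 N/C.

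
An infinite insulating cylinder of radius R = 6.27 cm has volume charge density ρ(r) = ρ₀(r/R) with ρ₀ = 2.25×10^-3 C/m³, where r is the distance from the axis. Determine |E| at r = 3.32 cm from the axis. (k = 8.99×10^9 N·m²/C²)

|E| = 1.49×10^6 N/C

Coaxial Gaussian cylinder, radius r = 3.32 cm, length L (r < R).
Integrating ρ over the cross-section to radius r: λ_enc = (2πρ₀/R) ∫₀^r r'^2 dr' = 2πρ₀ r^3/(3·R) = 2.75×10^-6 C/m.
Since E is radial and uniform over the curved surface, Φ = E·2πrL = Q_enc/ε₀ = λ_enc L/ε₀.
E = 2k|λ_enc|/r = 2(8.99×10^9)(2.75×10^-6)/(0.0332) = 1.49×10^6 N/C.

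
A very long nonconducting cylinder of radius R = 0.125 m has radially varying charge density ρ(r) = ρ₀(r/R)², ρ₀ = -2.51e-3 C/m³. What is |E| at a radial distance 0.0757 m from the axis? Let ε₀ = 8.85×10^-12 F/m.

E = 1.97×10^6 N/C

Coaxial Gaussian cylinder, radius r = 0.0757 m, length L (r < R).
λ_enc = ∫₀^r ρ(r')·2πr' dr' = (2πρ₀/R²)·r^4/4 = -8.286×10^-6 C/m.
By Gauss's law (flux through the curved wall only), E·2πrL = λ_enc L/ε₀.
E = |λ_enc|/(2πε₀r) = (8.286e-6)/(2π·8.85×10^-12·0.0757) = 1.97×10^6 N/C.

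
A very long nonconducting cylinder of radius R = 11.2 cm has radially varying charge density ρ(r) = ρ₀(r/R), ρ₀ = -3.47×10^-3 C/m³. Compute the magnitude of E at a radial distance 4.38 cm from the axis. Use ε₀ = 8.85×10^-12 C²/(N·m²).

E ≈ 2.24×10^6 V/m

By cylindrical symmetry E is radial; use a coaxial Gaussian cylinder of radius 4.38 cm and length L (r < R).
λ_enc = ∫₀^r ρ(r')·2πr' dr' = (2πρ₀/R)·r^3/3 = -5.452×10^-6 C/m.
Since E is radial and uniform over the curved surface, Φ = E·2πrL = Q_enc/ε₀ = λ_enc L/ε₀.
E = |λ_enc|/(2πε₀r) = (5.452×10^-6)/(2π·8.85×10^-12·0.0438) = 2.24×10^6 N/C.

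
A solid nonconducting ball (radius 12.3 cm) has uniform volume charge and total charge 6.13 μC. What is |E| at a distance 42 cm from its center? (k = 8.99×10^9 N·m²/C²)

Take a concentric spherical Gaussian surface of radius r = 42 cm (r > R, so the entire charge is enclosed).
Q_enc = 6.13 μC = 6.13e-6 C.
Since E is radial and uniform over the Gaussian sphere, Φ = E·4πr² = Q_enc/ε₀.
E = k|Q_enc|/r² = (8.99×10^9)(6.13×10^-6)/(0.42)² = 3.12×10^5 N/C.

|E| = 3.12×10^5 N/C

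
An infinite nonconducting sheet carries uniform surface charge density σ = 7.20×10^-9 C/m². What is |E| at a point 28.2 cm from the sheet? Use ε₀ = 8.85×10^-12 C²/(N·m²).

By planar symmetry E is perpendicular to the sheet and uniform; use a Gaussian pillbox with flat faces of area A on each side of the sheet.
Flux Φ = 2EA and Q_enc = σA, so 2EA = σA/ε₀ ⇒ E = |σ|/(2ε₀), independent of distance.
E = |σ|/(2ε₀) = (7.20e-9)/(2·8.85×10^-12) = 407 N/C.

|E| ≈ 407 N/C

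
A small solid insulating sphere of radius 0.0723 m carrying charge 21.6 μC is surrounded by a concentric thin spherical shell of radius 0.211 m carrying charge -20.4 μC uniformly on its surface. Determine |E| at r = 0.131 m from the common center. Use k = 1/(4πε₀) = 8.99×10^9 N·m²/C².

|E| ≈ 1.13e7 V/m

By spherical symmetry E is radial; choose a Gaussian sphere of radius r = 0.131 m (between the bodies, 0.0723 m < r < 0.211 m).
Only the inner charge is enclosed; the outer shell contributes nothing inside itself. Q_enc = 21.6 μC = 2.16×10^-5 C.
By Gauss's law, ∮E·dA = E·4πr² = Q_enc/ε₀.
E = k|Q_enc|/r² = (8.99×10^9)(2.16e-5)/(0.131)² = 1.13×10^7 N/C.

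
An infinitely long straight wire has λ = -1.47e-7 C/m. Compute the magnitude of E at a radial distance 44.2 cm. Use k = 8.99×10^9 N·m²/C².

Choose a coaxial cylinder of radius r = 44.2 cm (arbitrary length L) as the Gaussian surface.
Q_enc = λL, so λ_enc = -1.47×10^-7 C/m.
Gauss's law: E·2πrL = λ_enc L/ε₀.
E = 2k|λ_enc|/r = 2(8.99×10^9)(1.47e-7)/(0.442) = 5.98×10^3 N/C.

|E| ≈ 5.98e3 V/m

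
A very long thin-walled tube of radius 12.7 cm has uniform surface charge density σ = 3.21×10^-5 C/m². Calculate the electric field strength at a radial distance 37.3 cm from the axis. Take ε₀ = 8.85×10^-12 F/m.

By cylindrical symmetry E is radial; use a coaxial Gaussian cylinder of radius 37.3 cm and length L (r > 12.7 cm).
The whole shell is enclosed: λ_enc = σ·2πR = (3.21e-5)·2π·(0.127) = 2.561×10^-5 C/m.
By Gauss's law (flux through the curved wall only), E·2πrL = λ_enc L/ε₀.
E = |λ_enc|/(2πε₀r) = (2.561e-5)/(2π·8.85×10^-12·0.373) = 1.23e6 N/C.

|E| = 1.23×10^6 N/C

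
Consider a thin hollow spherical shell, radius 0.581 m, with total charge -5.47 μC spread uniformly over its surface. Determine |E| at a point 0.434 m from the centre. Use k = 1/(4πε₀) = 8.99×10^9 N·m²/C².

E = 0

Take a concentric spherical Gaussian surface of radius r = 0.434 m (inside the shell, r < 0.581 m).
No charge lies within this surface, so Q_enc = 0 and Gauss's law gives E·4πr² = 0 ⇒ E = 0.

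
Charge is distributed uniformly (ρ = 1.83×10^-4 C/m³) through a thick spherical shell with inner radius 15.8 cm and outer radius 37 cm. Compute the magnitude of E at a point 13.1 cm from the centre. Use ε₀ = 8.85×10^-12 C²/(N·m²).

|E| = 0 N/C

Take a concentric spherical Gaussian surface of radius r = 13.1 cm (r < 15.8 cm, inside the empty cavity).
No charge is enclosed, so by Gauss's law E·4πr² = 0 ⇒ E = 0.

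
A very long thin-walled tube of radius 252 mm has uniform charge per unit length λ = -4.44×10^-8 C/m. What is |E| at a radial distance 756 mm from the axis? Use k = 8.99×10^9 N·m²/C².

E ≈ 1.06×10^3 N/C

Choose a coaxial cylinder of radius r = 756 mm (arbitrary length L) as the Gaussian surface (r > 252 mm).
The full line charge is enclosed: λ_enc = -4.44×10^-8 C/m.
Since E is radial and uniform over the curved surface, Φ = E·2πrL = Q_enc/ε₀ = λ_enc L/ε₀.
E = 2k|λ_enc|/r = 2(8.99×10^9)(4.44×10^-8)/(0.756) = 1.06e3 N/C.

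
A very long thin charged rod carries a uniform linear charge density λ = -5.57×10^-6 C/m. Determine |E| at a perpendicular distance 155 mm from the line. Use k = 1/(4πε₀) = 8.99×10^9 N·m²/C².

E ≈ 6.46×10^5 N/C

Take a coaxial cylindrical Gaussian surface of radius r = 155 mm and length L.
Q_enc = λL, so λ_enc = -5.57e-6 C/m.
Since E is radial and uniform over the curved surface, Φ = E·2πrL = Q_enc/ε₀ = λ_enc L/ε₀.
E = 2k|λ_enc|/r = 2(8.99×10^9)(5.57×10^-6)/(0.155) = 6.46e5 N/C.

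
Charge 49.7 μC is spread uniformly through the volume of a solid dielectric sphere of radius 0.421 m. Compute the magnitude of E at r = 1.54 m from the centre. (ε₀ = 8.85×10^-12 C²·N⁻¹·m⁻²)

Take a concentric spherical Gaussian surface of radius r = 1.54 m (r > R, so the entire charge is enclosed).
Q_enc = 49.7 μC = 4.97e-5 C.
Applying ∮E·dA = Q_enc/ε₀ with Φ = E(4πr²):
E = |Q_enc|/(4πε₀r²) = (4.97×10^-5)/(4π·8.85×10^-12·(1.54)²) = 1.88e5 N/C.

|E| ≈ 1.88e5 N/C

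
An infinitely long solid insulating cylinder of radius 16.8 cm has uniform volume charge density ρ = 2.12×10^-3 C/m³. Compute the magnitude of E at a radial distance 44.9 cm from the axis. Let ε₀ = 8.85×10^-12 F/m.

Take a coaxial cylindrical Gaussian surface of radius r = 44.9 cm and length L (r > 16.8 cm, full cross-section enclosed).
λ_enc = ρ·πR² = (2.12×10^-3)π(0.168)² = 1.88×10^-4 C/m.
Since E is radial and uniform over the curved surface, Φ = E·2πrL = Q_enc/ε₀ = λ_enc L/ε₀.
E = |λ_enc|/(2πε₀r) = (1.88×10^-4)/(2π·8.85×10^-12·0.449) = 7.53e6 N/C.

E ≈ 7.53×10^6 N/C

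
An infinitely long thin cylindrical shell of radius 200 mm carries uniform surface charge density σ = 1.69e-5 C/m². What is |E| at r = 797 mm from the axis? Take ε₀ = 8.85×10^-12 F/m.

E ≈ 4.79×10^5 N/C

Choose a coaxial cylinder of radius r = 797 mm (arbitrary length L) as the Gaussian surface (r > 200 mm).
The whole shell is enclosed: λ_enc = σ·2πR = (1.69×10^-5)·2π·(0.2) = 2.124×10^-5 C/m.
Since E is radial and uniform over the curved surface, Φ = E·2πrL = Q_enc/ε₀ = λ_enc L/ε₀.
E = |λ_enc|/(2πε₀r) = (2.124×10^-5)/(2π·8.85×10^-12·0.797) = 4.79×10^5 N/C.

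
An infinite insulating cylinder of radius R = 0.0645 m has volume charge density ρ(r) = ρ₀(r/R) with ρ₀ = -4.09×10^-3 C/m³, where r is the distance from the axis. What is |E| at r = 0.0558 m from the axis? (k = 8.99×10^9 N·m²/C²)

Coaxial Gaussian cylinder, radius r = 0.0558 m, length L (r < R).
Integrating ρ over the cross-section to radius r: λ_enc = (2πρ₀/R) ∫₀^r r'^2 dr' = 2πρ₀ r^3/(3·R) = -2.307e-5 C/m.
Since E is radial and uniform over the curved surface, Φ = E·2πrL = Q_enc/ε₀ = λ_enc L/ε₀.
E = 2k|λ_enc|/r = 2(8.99×10^9)(2.307e-5)/(0.0558) = 7.43e6 N/C.

E = 7.43×10^6 N/C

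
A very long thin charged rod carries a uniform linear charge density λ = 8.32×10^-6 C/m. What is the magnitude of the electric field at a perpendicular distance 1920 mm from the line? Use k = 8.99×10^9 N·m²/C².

|E| = 7.79e4 V/m

Choose a coaxial cylinder of radius r = 1920 mm (arbitrary length L) as the Gaussian surface.
Q_enc = λL, so λ_enc = 8.32×10^-6 C/m.
Applying ∮E·dA = Q_enc/ε₀ with the end caps contributing no flux:
E = 2k|λ_enc|/r = 2(8.99×10^9)(8.32e-6)/(1.92) = 7.79×10^4 N/C.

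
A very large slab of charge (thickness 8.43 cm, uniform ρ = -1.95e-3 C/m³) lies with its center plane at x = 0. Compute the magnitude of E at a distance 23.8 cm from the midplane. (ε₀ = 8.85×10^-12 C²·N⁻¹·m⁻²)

|E| = 9.29×10^6 N/C

The point |x| = 23.8 cm lies outside the slab (half-thickness 0.04215 m). A symmetric pillbox spanning the full slab encloses Q_enc = ρ·d·A.
Flux = 2EA ⇒ E = |ρ|d/(2ε₀), independent of distance outside.
E = (1.95×10^-3)(0.0843)/(2·8.85×10^-12) = 9.29×10^6 N/C.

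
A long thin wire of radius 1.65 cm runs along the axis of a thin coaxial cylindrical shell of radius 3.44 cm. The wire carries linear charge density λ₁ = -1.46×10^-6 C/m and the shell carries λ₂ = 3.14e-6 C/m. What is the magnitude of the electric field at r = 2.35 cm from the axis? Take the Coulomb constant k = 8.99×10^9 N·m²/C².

|E| ≈ 1.12×10^6 N/C

Take a coaxial cylindrical Gaussian surface of radius r = 2.35 cm and length L (between the conductors, 1.65 cm < r < 3.44 cm).
The shell at 3.44 cm lies outside the Gaussian surface, so λ_enc = λ₁ = -1.46×10^-6 C/m.
By Gauss's law (flux through the curved wall only), E·2πrL = λ_enc L/ε₀.
E = 2k|λ_enc|/r = 2(8.99×10^9)(1.46e-6)/(0.0235) = 1.12×10^6 N/C.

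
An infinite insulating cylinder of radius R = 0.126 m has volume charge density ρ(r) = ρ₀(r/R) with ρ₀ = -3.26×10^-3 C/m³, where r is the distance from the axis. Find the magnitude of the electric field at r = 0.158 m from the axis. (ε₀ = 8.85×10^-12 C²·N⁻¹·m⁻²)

E ≈ 1.23×10^7 N/C

Coaxial Gaussian cylinder, radius r = 0.158 m, length L (r > R, full charge per length enclosed).
λ_enc = 2π ∫₀^R ρ₀(r'/R)^1 r' dr' = 2πρ₀R²/3 = -1.084×10^-4 C/m.
Since E is radial and uniform over the curved surface, Φ = E·2πrL = Q_enc/ε₀ = λ_enc L/ε₀.
E = |λ_enc|/(2πε₀r) = (1.084e-4)/(2π·8.85×10^-12·0.158) = 1.23×10^7 N/C.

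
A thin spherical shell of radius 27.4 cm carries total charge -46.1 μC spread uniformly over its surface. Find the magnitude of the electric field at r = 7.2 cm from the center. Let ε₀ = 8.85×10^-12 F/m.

|E| = 0 V/m

By spherical symmetry E is radial; choose a Gaussian sphere of radius r = 7.2 cm (inside the shell, r < 27.4 cm).
All the charge is outside the Gaussian surface: Q_enc = 0, hence E = 0 everywhere inside the shell.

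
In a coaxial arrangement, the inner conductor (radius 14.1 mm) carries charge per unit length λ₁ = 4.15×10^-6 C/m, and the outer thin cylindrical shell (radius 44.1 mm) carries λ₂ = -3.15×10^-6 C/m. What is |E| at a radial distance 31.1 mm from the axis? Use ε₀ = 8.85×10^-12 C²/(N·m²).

2.40e6 N/C

By cylindrical symmetry E is radial; use a coaxial Gaussian cylinder of radius 31.1 mm and length L (between the conductors, 14.1 mm < r < 44.1 mm).
Only the inner wire is enclosed; the outer shell contributes nothing inside itself. λ_enc = λ₁ = 4.15×10^-6 C/m.
Gauss's law: E·2πrL = λ_enc L/ε₀.
E = |λ_enc|/(2πε₀r) = (4.15e-6)/(2π·8.85×10^-12·0.0311) = 2.40e6 N/C.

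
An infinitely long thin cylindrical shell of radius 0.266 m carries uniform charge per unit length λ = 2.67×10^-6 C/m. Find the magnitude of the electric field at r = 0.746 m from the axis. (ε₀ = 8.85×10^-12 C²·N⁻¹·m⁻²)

By cylindrical symmetry E is radial; use a coaxial Gaussian cylinder of radius 0.746 m and length L (r > 0.266 m).
The full line charge is enclosed: λ_enc = 2.67×10^-6 C/m.
Since E is radial and uniform over the curved surface, Φ = E·2πrL = Q_enc/ε₀ = λ_enc L/ε₀.
E = |λ_enc|/(2πε₀r) = (2.67e-6)/(2π·8.85×10^-12·0.746) = 6.44×10^4 N/C.

E ≈ 6.44e4 N/C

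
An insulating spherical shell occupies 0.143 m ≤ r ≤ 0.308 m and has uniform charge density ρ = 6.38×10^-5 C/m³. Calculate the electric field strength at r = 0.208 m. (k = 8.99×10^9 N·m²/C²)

|E| = 3.37e5 N/C

By spherical symmetry E is radial; choose a Gaussian sphere of radius r = 0.208 m (within the shell material, 0.143 m < r < 0.308 m).
Enclosed charge is the volume from a to r: Q_enc = (4π/3)ρ(r³ − a³) = 1.623e-6 C.
Applying ∮E·dA = Q_enc/ε₀ with Φ = E(4πr²):
E = k|Q_enc|/r² = (8.99×10^9)(1.623×10^-6)/(0.208)² = 3.37e5 N/C.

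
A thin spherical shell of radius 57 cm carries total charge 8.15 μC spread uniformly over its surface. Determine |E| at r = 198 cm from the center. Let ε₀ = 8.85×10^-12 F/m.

Symmetry ⇒ E = E(r) r̂. Gaussian sphere of radius r = 198 cm (r > 57 cm).
The entire shell is enclosed: Q_enc = 8.15e-6 C.
Applying ∮E·dA = Q_enc/ε₀ with Φ = E(4πr²):
E = |Q_enc|/(4πε₀r²) = (8.15e-6)/(4π·8.85×10^-12·(1.98)²) = 1.87×10^4 N/C.

|E| ≈ 1.87×10^4 N/C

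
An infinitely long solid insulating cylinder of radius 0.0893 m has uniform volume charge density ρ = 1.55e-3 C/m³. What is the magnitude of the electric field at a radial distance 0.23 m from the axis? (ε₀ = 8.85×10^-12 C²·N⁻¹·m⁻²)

E ≈ 3.04×10^6 N/C

Choose a coaxial cylinder of radius r = 0.23 m (arbitrary length L) as the Gaussian surface (r > 0.0893 m, full cross-section enclosed).
λ_enc = ρ·πR² = (1.55e-3)π(0.0893)² = 3.883e-5 C/m.
By Gauss's law (flux through the curved wall only), E·2πrL = λ_enc L/ε₀.
E = |λ_enc|/(2πε₀r) = (3.883e-5)/(2π·8.85×10^-12·0.23) = 3.04×10^6 N/C.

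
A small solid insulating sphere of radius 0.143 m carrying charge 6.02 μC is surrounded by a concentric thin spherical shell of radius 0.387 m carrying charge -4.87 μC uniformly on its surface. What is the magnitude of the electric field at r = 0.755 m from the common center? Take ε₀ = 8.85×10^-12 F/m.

1.81×10^4 V/m

By spherical symmetry E is radial; choose a Gaussian sphere of radius r = 0.755 m (r > 0.387 m, enclosing both).
Q_enc = (6.02 μC) + (-4.87 μC) = 1.15e-6 C.
Gauss's law: E·4πr² = Q_enc/ε₀.
E = |Q_enc|/(4πε₀r²) = (1.15×10^-6)/(4π·8.85×10^-12·(0.755)²) = 1.81e4 N/C.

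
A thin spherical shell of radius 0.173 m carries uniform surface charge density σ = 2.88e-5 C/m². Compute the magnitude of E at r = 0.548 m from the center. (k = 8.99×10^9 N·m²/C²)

Use a concentric Gaussian sphere at r = 0.548 m (r > 0.173 m).
The entire shell is enclosed: Q_enc = σ·4πR² = (2.88×10^-5)·4π·(0.173)² = 1.083×10^-5 C.
By Gauss's law, ∮E·dA = E·4πr² = Q_enc/ε₀.
E = k|Q_enc|/r² = (8.99×10^9)(1.083×10^-5)/(0.548)² = 3.24×10^5 N/C.

E ≈ 3.24×10^5 N/C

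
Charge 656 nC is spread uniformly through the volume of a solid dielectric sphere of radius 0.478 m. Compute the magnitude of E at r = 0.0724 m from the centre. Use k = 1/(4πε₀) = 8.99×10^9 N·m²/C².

E = 3.91e3 N/C

By spherical symmetry E is radial; choose a Gaussian sphere of radius r = 0.0724 m (r < R).
For a uniform sphere the enclosed fraction is (r/R)³, so Q_enc = (656 nC)(0.0724/0.478)³ = 2.279×10^-9 C.
Applying ∮E·dA = Q_enc/ε₀ with Φ = E(4πr²):
E = k|Q_enc|/r² = (8.99×10^9)(2.279×10^-9)/(0.0724)² = 3.91e3 N/C.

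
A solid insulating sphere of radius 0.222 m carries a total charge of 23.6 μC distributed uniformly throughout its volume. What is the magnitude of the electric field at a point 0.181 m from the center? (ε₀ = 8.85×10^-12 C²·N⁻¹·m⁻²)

Use a concentric Gaussian sphere at r = 0.181 m (r < R).
For a uniform sphere the enclosed fraction is (r/R)³, so Q_enc = (23.6 μC)(0.181/0.222)³ = 1.279×10^-5 C.
Gauss's law: E·4πr² = Q_enc/ε₀.
E = |Q_enc|/(4πε₀r²) = (1.279e-5)/(4π·8.85×10^-12·(0.181)²) = 3.51e6 N/C.

|E| ≈ 3.51×10^6 V/m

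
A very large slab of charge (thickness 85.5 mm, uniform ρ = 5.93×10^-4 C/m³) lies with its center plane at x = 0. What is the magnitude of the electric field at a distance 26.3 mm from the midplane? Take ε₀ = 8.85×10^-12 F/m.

E = 1.76e6 N/C

By symmetry E is perpendicular to the slab. A Gaussian pillbox from −26.3 mm to +26.3 mm (face area A) lies entirely within the slab.
Q_enc = ρ·(2x)·A and flux = 2EA, so 2EA = 2ρxA/ε₀ ⇒ E = |ρ|x/ε₀.
E = (5.93×10^-4)(0.0263)/(8.85×10^-12) = 1.76e6 N/C.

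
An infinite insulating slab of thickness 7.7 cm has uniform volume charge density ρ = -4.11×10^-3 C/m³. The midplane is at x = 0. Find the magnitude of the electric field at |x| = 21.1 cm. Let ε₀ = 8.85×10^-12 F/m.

|E| = 1.79e7 N/C

The point |x| = 21.1 cm lies outside the slab (half-thickness 0.0385 m). A symmetric pillbox spanning the full slab encloses Q_enc = ρ·d·A.
Flux = 2EA ⇒ E = |ρ|d/(2ε₀), independent of distance outside.
E = (4.11e-3)(0.077)/(2·8.85×10^-12) = 1.79×10^7 N/C.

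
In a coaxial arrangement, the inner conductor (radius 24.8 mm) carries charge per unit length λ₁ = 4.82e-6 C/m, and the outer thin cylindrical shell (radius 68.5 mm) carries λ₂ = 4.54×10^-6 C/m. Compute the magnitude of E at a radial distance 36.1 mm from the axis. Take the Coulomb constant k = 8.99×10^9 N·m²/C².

Coaxial Gaussian cylinder, radius r = 36.1 mm, length L (between the conductors, 24.8 mm < r < 68.5 mm).
Only the inner wire is enclosed; the outer shell contributes nothing inside itself. λ_enc = λ₁ = 4.82×10^-6 C/m.
Gauss's law: E·2πrL = λ_enc L/ε₀.
E = 2k|λ_enc|/r = 2(8.99×10^9)(4.82×10^-6)/(0.0361) = 2.40×10^6 N/C.

|E| ≈ 2.40e6 N/C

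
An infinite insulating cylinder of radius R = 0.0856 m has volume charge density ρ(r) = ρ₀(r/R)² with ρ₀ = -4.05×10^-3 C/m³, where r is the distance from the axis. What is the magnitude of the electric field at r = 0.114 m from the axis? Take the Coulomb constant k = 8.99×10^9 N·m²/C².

E ≈ 7.35×10^6 V/m

By cylindrical symmetry E is radial; use a coaxial Gaussian cylinder of radius 0.114 m and length L (r > R, full charge per length enclosed).
λ_enc = 2π ∫₀^R ρ₀(r'/R)^2 r' dr' = 2πρ₀R²/4 = -4.661e-5 C/m.
Since E is radial and uniform over the curved surface, Φ = E·2πrL = Q_enc/ε₀ = λ_enc L/ε₀.
E = 2k|λ_enc|/r = 2(8.99×10^9)(4.661×10^-5)/(0.114) = 7.35×10^6 N/C.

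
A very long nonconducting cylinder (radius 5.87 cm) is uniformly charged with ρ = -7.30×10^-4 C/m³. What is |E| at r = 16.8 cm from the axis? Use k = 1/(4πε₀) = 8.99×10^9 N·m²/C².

E = 8.46e5 V/m

Choose a coaxial cylinder of radius r = 16.8 cm (arbitrary length L) as the Gaussian surface (r > 5.87 cm, full cross-section enclosed).
λ_enc = ρ·πR² = (-7.30e-4)π(0.0587)² = -7.902×10^-6 C/m.
Applying ∮E·dA = Q_enc/ε₀ with the end caps contributing no flux:
E = 2k|λ_enc|/r = 2(8.99×10^9)(7.902×10^-6)/(0.168) = 8.46e5 N/C.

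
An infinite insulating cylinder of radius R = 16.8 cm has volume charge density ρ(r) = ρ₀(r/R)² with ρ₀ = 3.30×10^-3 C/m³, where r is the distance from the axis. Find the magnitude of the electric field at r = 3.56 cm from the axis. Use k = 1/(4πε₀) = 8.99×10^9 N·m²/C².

1.49×10^5 N/C

By cylindrical symmetry E is radial; use a coaxial Gaussian cylinder of radius 3.56 cm and length L (r < R).
Integrating ρ over the cross-section to radius r: λ_enc = (2πρ₀/R²) ∫₀^r r'^3 dr' = 2πρ₀ r^4/(4·R²) = 2.95×10^-7 C/m.
Since E is radial and uniform over the curved surface, Φ = E·2πrL = Q_enc/ε₀ = λ_enc L/ε₀.
E = 2k|λ_enc|/r = 2(8.99×10^9)(2.95×10^-7)/(0.0356) = 1.49×10^5 N/C.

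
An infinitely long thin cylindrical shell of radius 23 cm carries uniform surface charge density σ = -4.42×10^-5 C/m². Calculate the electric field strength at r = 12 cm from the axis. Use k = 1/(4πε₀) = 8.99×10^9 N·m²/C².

E = 0 (no enclosed charge)

Coaxial Gaussian cylinder, radius r = 12 cm, length L (r < 23 cm, inside the shell).
No charge is enclosed, so Gauss's law gives E·2πrL = 0 ⇒ E = 0.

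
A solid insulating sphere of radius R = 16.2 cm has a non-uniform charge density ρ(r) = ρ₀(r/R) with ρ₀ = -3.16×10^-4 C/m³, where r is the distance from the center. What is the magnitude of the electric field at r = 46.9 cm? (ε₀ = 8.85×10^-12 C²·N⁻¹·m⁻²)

|E| ≈ 1.73×10^5 N/C

Symmetry ⇒ E = E(r) r̂. Gaussian sphere of radius r = 46.9 cm (r > R, all charge enclosed).
Q_enc = 4π ∫₀^R ρ₀(r'/R)^1 r'² dr' = 4πρ₀R³/4 = -4.221×10^-6 C.
By Gauss's law, ∮E·dA = E·4πr² = Q_enc/ε₀.
E = |Q_enc|/(4πε₀r²) = (4.221×10^-6)/(4π·8.85×10^-12·(0.469)²) = 1.73×10^5 N/C.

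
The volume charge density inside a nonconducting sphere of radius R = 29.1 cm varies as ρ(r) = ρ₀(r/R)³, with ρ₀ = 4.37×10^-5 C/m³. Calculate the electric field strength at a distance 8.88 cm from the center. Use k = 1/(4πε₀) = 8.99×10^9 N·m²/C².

Symmetry ⇒ E = E(r) r̂. Gaussian sphere of radius r = 8.88 cm (r < R).
Q_enc = ∫₀^r ρ(r')·4πr'² dr' = (4πρ₀/R³) ∫₀^r r'^5 dr' = 4πρ₀ r^6/(6·R³) = 1.821×10^-9 C.
Applying ∮E·dA = Q_enc/ε₀ with Φ = E(4πr²):
E = k|Q_enc|/r² = (8.99×10^9)(1.821e-9)/(0.0888)² = 2.08×10^3 N/C.

2.08×10^3 V/m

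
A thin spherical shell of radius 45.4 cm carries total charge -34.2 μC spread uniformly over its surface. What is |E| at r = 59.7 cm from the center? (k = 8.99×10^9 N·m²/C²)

By spherical symmetry E is radial; choose a Gaussian sphere of radius r = 59.7 cm (r > 45.4 cm).
The entire shell is enclosed: Q_enc = -3.42×10^-5 C.
Gauss's law: E·4πr² = Q_enc/ε₀.
E = k|Q_enc|/r² = (8.99×10^9)(3.42×10^-5)/(0.597)² = 8.63e5 N/C.

E = 8.63e5 N/C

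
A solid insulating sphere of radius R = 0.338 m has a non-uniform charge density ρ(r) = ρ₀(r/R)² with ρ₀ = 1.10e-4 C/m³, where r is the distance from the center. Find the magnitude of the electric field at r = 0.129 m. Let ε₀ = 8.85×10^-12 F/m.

|E| ≈ 4.67×10^4 N/C

Take a concentric spherical Gaussian surface of radius r = 0.129 m (r < R).
Integrate the density: Q_enc = 4π ∫₀^r ρ₀(r'/R)^2 r'² dr' = 4πρ₀ r^5/(5·R²) = 8.645e-8 C.
Since E is radial and uniform over the Gaussian sphere, Φ = E·4πr² = Q_enc/ε₀.
E = |Q_enc|/(4πε₀r²) = (8.645×10^-8)/(4π·8.85×10^-12·(0.129)²) = 4.67×10^4 N/C.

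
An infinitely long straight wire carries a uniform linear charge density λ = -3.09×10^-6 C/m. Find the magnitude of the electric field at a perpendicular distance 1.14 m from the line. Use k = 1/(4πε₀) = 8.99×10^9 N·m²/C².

E ≈ 4.87×10^4 V/m

By cylindrical symmetry E is radial; use a coaxial Gaussian cylinder of radius 1.14 m and length L.
Q_enc = λL, so λ_enc = -3.09×10^-6 C/m.
Gauss's law: E·2πrL = λ_enc L/ε₀.
E = 2k|λ_enc|/r = 2(8.99×10^9)(3.09e-6)/(1.14) = 4.87×10^4 N/C.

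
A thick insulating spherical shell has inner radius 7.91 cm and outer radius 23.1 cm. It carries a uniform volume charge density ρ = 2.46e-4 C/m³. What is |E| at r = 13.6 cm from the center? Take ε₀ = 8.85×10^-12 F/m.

Take a concentric spherical Gaussian surface of radius r = 13.6 cm (within the shell material, 7.91 cm < r < 23.1 cm).
Only the shell between 7.91 cm and r is enclosed: Q_enc = ρ·(4π/3)(r³ − a³) = (2.46e-4)·(4π/3)·((0.136)³ − (0.0791)³) = 2.082×10^-6 C.
By Gauss's law, ∮E·dA = E·4πr² = Q_enc/ε₀.
E = |Q_enc|/(4πε₀r²) = (2.082×10^-6)/(4π·8.85×10^-12·(0.136)²) = 1.01×10^6 N/C.

|E| ≈ 1.01×10^6 N/C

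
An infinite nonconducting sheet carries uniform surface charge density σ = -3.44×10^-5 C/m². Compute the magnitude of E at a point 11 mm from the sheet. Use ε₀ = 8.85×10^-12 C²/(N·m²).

The symmetry is planar: E is normal to the sheet and the same magnitude on both sides. Take a pillbox straddling the sheet with end-cap area A.
Flux Φ = 2EA and Q_enc = σA, so 2EA = σA/ε₀ ⇒ E = |σ|/(2ε₀), independent of distance.
E = |σ|/(2ε₀) = (3.44e-5)/(2·8.85×10^-12) = 1.94×10^6 N/C.

E = 1.94×10^6 N/C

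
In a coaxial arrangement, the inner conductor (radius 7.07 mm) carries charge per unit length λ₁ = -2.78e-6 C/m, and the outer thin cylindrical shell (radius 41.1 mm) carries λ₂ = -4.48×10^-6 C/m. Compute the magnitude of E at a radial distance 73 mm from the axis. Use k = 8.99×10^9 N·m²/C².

1.79×10^6 N/C

By cylindrical symmetry E is radial; use a coaxial Gaussian cylinder of radius 73 mm and length L (r > 41.1 mm, enclosing both).
λ_enc = λ₁ + λ₂ = (-2.78e-6) + (-4.48×10^-6) = -7.26×10^-6 C/m.
Gauss's law: E·2πrL = λ_enc L/ε₀.
E = 2k|λ_enc|/r = 2(8.99×10^9)(7.26e-6)/(0.073) = 1.79×10^6 N/C.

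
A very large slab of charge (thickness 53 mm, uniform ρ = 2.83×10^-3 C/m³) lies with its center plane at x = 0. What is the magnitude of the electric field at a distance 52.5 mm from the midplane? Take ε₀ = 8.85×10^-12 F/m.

E ≈ 8.47e6 V/m

The point |x| = 52.5 mm lies outside the slab (half-thickness 0.0265 m). A symmetric pillbox spanning the full slab encloses Q_enc = ρ·d·A.
Flux = 2EA ⇒ E = |ρ|d/(2ε₀), independent of distance outside.
E = (2.83×10^-3)(0.053)/(2·8.85×10^-12) = 8.47×10^6 N/C.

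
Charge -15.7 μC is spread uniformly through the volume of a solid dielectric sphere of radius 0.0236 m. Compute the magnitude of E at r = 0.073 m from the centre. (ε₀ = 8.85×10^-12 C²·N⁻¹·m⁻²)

E = 2.65×10^7 N/C

Use a concentric Gaussian sphere at r = 0.073 m (r > R, so the entire charge is enclosed).
Q_enc = -15.7 μC = -1.57e-5 C.
Since E is radial and uniform over the Gaussian sphere, Φ = E·4πr² = Q_enc/ε₀.
E = |Q_enc|/(4πε₀r²) = (1.57×10^-5)/(4π·8.85×10^-12·(0.073)²) = 2.65×10^7 N/C.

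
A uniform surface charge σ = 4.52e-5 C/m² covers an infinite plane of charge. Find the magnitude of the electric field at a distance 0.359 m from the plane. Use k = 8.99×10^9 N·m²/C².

Choose a cylindrical pillbox piercing the sheet, end faces (area A) parallel to it.
Flux Φ = 2EA and Q_enc = σA, so 2EA = σA/ε₀ ⇒ E = |σ|/(2ε₀), independent of distance.
E = 2πk|σ| = 2π(8.99×10^9)(4.52×10^-5) = 2.55×10^6 N/C.

|E| ≈ 2.55e6 V/m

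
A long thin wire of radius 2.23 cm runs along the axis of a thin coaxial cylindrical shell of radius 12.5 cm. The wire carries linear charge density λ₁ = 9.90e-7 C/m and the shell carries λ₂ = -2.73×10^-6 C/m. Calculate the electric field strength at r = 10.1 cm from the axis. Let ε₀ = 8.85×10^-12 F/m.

Choose a coaxial cylinder of radius r = 10.1 cm (arbitrary length L) as the Gaussian surface (between the conductors, 2.23 cm < r < 12.5 cm).
Only the inner wire is enclosed; the outer shell contributes nothing inside itself. λ_enc = λ₁ = 9.90×10^-7 C/m.
Applying ∮E·dA = Q_enc/ε₀ with the end caps contributing no flux:
E = |λ_enc|/(2πε₀r) = (9.90e-7)/(2π·8.85×10^-12·0.101) = 1.76×10^5 N/C.

|E| = 1.76×10^5 N/C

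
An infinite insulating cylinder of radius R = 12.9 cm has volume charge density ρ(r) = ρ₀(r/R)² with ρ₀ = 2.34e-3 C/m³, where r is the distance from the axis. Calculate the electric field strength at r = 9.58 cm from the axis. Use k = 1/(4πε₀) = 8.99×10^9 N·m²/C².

E ≈ 3.49×10^6 V/m

Choose a coaxial cylinder of radius r = 9.58 cm (arbitrary length L) as the Gaussian surface (r < R).
Integrating ρ over the cross-section to radius r: λ_enc = (2πρ₀/R²) ∫₀^r r'^3 dr' = 2πρ₀ r^4/(4·R²) = 1.86e-5 C/m.
Since E is radial and uniform over the curved surface, Φ = E·2πrL = Q_enc/ε₀ = λ_enc L/ε₀.
E = 2k|λ_enc|/r = 2(8.99×10^9)(1.86×10^-5)/(0.0958) = 3.49×10^6 N/C.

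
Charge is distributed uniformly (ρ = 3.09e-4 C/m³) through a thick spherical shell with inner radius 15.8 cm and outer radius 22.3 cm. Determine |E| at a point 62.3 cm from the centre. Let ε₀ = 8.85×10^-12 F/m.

2.14×10^5 N/C

By spherical symmetry E is radial; choose a Gaussian sphere of radius r = 62.3 cm (r > 22.3 cm, enclosing the whole shell).
Q_enc = ρ·(4π/3)(b³ − a³) = (3.09×10^-4)·(4π/3)·((0.223)³ − (0.158)³) = 9.248e-6 C.
Gauss's law: E·4πr² = Q_enc/ε₀.
E = |Q_enc|/(4πε₀r²) = (9.248e-6)/(4π·8.85×10^-12·(0.623)²) = 2.14×10^5 N/C.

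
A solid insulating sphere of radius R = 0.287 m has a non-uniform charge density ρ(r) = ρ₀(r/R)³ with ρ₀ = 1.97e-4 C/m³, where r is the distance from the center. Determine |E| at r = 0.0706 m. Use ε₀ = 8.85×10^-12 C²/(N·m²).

Symmetry ⇒ E = E(r) r̂. Gaussian sphere of radius r = 0.0706 m (r < R).
Q_enc = ∫₀^r ρ(r')·4πr'² dr' = (4πρ₀/R³) ∫₀^r r'^5 dr' = 4πρ₀ r^6/(6·R³) = 2.161e-9 C.
Applying ∮E·dA = Q_enc/ε₀ with Φ = E(4πr²):
E = |Q_enc|/(4πε₀r²) = (2.161×10^-9)/(4π·8.85×10^-12·(0.0706)²) = 3.90×10^3 N/C.

E = 3.90×10^3 N/C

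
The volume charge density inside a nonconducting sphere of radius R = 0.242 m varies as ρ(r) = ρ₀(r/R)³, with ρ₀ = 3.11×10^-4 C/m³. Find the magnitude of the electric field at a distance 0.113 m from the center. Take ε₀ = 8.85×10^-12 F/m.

By spherical symmetry E is radial; choose a Gaussian sphere of radius r = 0.113 m (r < R).
Q_enc = ∫₀^r ρ(r')·4πr'² dr' = (4πρ₀/R³) ∫₀^r r'^5 dr' = 4πρ₀ r^6/(6·R³) = 9.568e-8 C.
Since E is radial and uniform over the Gaussian sphere, Φ = E·4πr² = Q_enc/ε₀.
E = |Q_enc|/(4πε₀r²) = (9.568×10^-8)/(4π·8.85×10^-12·(0.113)²) = 6.74×10^4 N/C.

6.74×10^4 N/C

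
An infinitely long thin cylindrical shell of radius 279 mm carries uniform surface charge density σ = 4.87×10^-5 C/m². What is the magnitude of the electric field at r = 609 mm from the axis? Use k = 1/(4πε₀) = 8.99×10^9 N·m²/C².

Choose a coaxial cylinder of radius r = 609 mm (arbitrary length L) as the Gaussian surface (r > 279 mm).
The whole shell is enclosed: λ_enc = σ·2πR = (4.87×10^-5)·2π·(0.279) = 8.537×10^-5 C/m.
Since E is radial and uniform over the curved surface, Φ = E·2πrL = Q_enc/ε₀ = λ_enc L/ε₀.
E = 2k|λ_enc|/r = 2(8.99×10^9)(8.537×10^-5)/(0.609) = 2.52×10^6 N/C.

|E| ≈ 2.52×10^6 V/m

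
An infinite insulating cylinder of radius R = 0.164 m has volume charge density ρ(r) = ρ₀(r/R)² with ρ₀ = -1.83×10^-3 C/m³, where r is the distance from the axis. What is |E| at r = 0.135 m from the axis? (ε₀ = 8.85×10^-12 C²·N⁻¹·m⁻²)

|E| = 4.73×10^6 V/m

Coaxial Gaussian cylinder, radius r = 0.135 m, length L (r < R).
Integrating ρ over the cross-section to radius r: λ_enc = (2πρ₀/R²) ∫₀^r r'^3 dr' = 2πρ₀ r^4/(4·R²) = -3.55×10^-5 C/m.
Applying ∮E·dA = Q_enc/ε₀ with the end caps contributing no flux:
E = |λ_enc|/(2πε₀r) = (3.55×10^-5)/(2π·8.85×10^-12·0.135) = 4.73×10^6 N/C.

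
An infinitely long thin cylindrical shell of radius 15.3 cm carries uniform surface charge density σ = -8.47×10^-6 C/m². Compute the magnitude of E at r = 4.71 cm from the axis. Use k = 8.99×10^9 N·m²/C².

|E| = 0 V/m

Choose a coaxial cylinder of radius r = 4.71 cm (arbitrary length L) as the Gaussian surface (r < 15.3 cm, inside the shell).
No charge is enclosed, so Gauss's law gives E·2πrL = 0 ⇒ E = 0.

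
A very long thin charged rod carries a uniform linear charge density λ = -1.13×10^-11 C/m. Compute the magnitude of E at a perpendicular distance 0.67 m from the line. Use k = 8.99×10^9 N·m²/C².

E = 0.303 N/C

Choose a coaxial cylinder of radius r = 0.67 m (arbitrary length L) as the Gaussian surface.
Q_enc = λL, so λ_enc = -1.13×10^-11 C/m.
Applying ∮E·dA = Q_enc/ε₀ with the end caps contributing no flux:
E = 2k|λ_enc|/r = 2(8.99×10^9)(1.13×10^-11)/(0.67) = 0.303 N/C.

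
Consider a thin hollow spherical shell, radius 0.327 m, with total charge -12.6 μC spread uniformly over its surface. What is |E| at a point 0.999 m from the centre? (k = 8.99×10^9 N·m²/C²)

|E| = 1.14×10^5 N/C

Use a concentric Gaussian sphere at r = 0.999 m (r > 0.327 m).
The entire shell is enclosed: Q_enc = -1.26×10^-5 C.
Gauss's law: E·4πr² = Q_enc/ε₀.
E = k|Q_enc|/r² = (8.99×10^9)(1.26×10^-5)/(0.999)² = 1.14e5 N/C.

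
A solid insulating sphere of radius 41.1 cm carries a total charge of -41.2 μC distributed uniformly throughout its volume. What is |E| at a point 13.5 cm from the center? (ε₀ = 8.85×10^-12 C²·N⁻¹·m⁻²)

E ≈ 7.20×10^5 N/C

By spherical symmetry E is radial; choose a Gaussian sphere of radius r = 13.5 cm (r < R).
Only the charge within r is enclosed: Q_enc = Q·(r/R)³ = (-41.2 μC)·(13.5 cm/41.1 cm)³ = -1.46×10^-6 C.
By Gauss's law, ∮E·dA = E·4πr² = Q_enc/ε₀.
E = |Q_enc|/(4πε₀r²) = (1.46×10^-6)/(4π·8.85×10^-12·(0.135)²) = 7.20×10^5 N/C.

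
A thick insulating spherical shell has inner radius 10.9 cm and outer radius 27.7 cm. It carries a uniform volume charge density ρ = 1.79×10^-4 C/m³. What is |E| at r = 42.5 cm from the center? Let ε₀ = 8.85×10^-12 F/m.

Symmetry ⇒ E = E(r) r̂. Gaussian sphere of radius r = 42.5 cm (r > 27.7 cm, enclosing the whole shell).
Q_enc = ρ·(4π/3)(b³ − a³) = (1.79×10^-4)·(4π/3)·((0.277)³ − (0.109)³) = 1.497×10^-5 C.
By Gauss's law, ∮E·dA = E·4πr² = Q_enc/ε₀.
E = |Q_enc|/(4πε₀r²) = (1.497e-5)/(4π·8.85×10^-12·(0.425)²) = 7.45×10^5 N/C.

|E| = 7.45×10^5 V/m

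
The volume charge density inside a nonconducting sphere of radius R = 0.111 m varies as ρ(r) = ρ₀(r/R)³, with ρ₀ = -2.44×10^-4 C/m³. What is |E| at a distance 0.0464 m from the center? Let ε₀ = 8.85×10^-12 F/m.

Symmetry ⇒ E = E(r) r̂. Gaussian sphere of radius r = 0.0464 m (r < R).
Q_enc = ∫₀^r ρ(r')·4πr'² dr' = (4πρ₀/R³) ∫₀^r r'^5 dr' = 4πρ₀ r^6/(6·R³) = -3.729×10^-9 C.
Applying ∮E·dA = Q_enc/ε₀ with Φ = E(4πr²):
E = |Q_enc|/(4πε₀r²) = (3.729×10^-9)/(4π·8.85×10^-12·(0.0464)²) = 1.56×10^4 N/C.

|E| = 1.56e4 N/C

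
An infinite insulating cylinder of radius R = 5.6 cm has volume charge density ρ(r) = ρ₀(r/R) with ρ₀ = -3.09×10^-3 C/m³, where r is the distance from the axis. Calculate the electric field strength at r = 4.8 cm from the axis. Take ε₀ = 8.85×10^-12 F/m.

Take a coaxial cylindrical Gaussian surface of radius r = 4.8 cm and length L (r < R).
λ_enc = ∫₀^r ρ(r')·2πr' dr' = (2πρ₀/R)·r^3/3 = -1.278×10^-5 C/m.
Since E is radial and uniform over the curved surface, Φ = E·2πrL = Q_enc/ε₀ = λ_enc L/ε₀.
E = |λ_enc|/(2πε₀r) = (1.278×10^-5)/(2π·8.85×10^-12·0.048) = 4.79e6 N/C.

|E| = 4.79×10^6 N/C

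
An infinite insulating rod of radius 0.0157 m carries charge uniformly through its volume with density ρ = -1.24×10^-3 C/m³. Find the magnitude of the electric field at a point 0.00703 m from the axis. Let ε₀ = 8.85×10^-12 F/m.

Coaxial Gaussian cylinder, radius r = 0.00703 m, length L (r < R).
Enclosed charge per unit length: λ_enc = ρ·πr² = (-1.24e-3)π(0.00703)² = -1.925e-7 C/m.
Gauss's law: E·2πrL = λ_enc L/ε₀.
E = |λ_enc|/(2πε₀r) = (1.925e-7)/(2π·8.85×10^-12·0.00703) = 4.92×10^5 N/C.

E = 4.92×10^5 N/C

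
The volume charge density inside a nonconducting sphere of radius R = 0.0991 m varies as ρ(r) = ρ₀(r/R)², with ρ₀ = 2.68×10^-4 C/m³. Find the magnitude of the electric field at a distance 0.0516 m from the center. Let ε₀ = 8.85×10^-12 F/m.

Use a concentric Gaussian sphere at r = 0.0516 m (r < R).
Integrate the density: Q_enc = 4π ∫₀^r ρ₀(r'/R)^2 r'² dr' = 4πρ₀ r^5/(5·R²) = 2.509e-8 C.
Gauss's law: E·4πr² = Q_enc/ε₀.
E = |Q_enc|/(4πε₀r²) = (2.509×10^-8)/(4π·8.85×10^-12·(0.0516)²) = 8.47×10^4 N/C.

|E| = 8.47e4 N/C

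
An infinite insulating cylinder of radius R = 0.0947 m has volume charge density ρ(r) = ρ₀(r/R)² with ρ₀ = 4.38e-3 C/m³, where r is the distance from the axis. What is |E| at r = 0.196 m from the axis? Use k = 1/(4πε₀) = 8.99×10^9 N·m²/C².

Take a coaxial cylindrical Gaussian surface of radius r = 0.196 m and length L (r > R, full charge per length enclosed).
λ_enc = 2π ∫₀^R ρ₀(r'/R)^2 r' dr' = 2πρ₀R²/4 = 6.17e-5 C/m.
Applying ∮E·dA = Q_enc/ε₀ with the end caps contributing no flux:
E = 2k|λ_enc|/r = 2(8.99×10^9)(6.17×10^-5)/(0.196) = 5.66e6 N/C.

|E| = 5.66×10^6 V/m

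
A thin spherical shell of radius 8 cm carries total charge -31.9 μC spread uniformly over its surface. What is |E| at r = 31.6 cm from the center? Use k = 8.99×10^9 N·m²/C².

Use a concentric Gaussian sphere at r = 31.6 cm (r > 8 cm).
The entire shell is enclosed: Q_enc = -3.19×10^-5 C.
By Gauss's law, ∮E·dA = E·4πr² = Q_enc/ε₀.
E = k|Q_enc|/r² = (8.99×10^9)(3.19×10^-5)/(0.316)² = 2.87e6 N/C.

E ≈ 2.87e6 N/C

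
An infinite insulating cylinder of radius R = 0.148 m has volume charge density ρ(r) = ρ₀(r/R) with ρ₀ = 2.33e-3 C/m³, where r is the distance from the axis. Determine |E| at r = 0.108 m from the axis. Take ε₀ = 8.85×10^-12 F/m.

E = 6.92×10^6 V/m

Choose a coaxial cylinder of radius r = 0.108 m (arbitrary length L) as the Gaussian surface (r < R).
λ_enc = ∫₀^r ρ(r')·2πr' dr' = (2πρ₀/R)·r^3/3 = 4.154e-5 C/m.
Gauss's law: E·2πrL = λ_enc L/ε₀.
E = |λ_enc|/(2πε₀r) = (4.154e-5)/(2π·8.85×10^-12·0.108) = 6.92×10^6 N/C.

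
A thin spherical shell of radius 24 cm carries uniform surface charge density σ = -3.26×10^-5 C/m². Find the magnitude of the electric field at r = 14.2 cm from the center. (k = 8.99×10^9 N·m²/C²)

Use a concentric Gaussian sphere at r = 14.2 cm (inside the shell, r < 24 cm).
No charge lies within this surface, so Q_enc = 0 and Gauss's law gives E·4πr² = 0 ⇒ E = 0.

|E| = 0 N/C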